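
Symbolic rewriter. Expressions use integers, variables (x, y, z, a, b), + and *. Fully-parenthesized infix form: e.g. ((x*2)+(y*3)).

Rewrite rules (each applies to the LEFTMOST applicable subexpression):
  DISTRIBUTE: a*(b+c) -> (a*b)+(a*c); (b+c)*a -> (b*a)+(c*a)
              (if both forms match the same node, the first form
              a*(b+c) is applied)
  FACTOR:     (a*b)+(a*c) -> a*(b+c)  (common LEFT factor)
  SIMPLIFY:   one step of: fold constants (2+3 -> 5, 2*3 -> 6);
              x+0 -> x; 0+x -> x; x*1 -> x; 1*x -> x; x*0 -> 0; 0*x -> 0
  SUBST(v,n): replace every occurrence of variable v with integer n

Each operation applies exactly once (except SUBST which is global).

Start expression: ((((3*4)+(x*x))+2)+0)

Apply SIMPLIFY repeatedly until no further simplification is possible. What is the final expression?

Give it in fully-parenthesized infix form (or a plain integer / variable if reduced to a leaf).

Start: ((((3*4)+(x*x))+2)+0)
Step 1: at root: ((((3*4)+(x*x))+2)+0) -> (((3*4)+(x*x))+2); overall: ((((3*4)+(x*x))+2)+0) -> (((3*4)+(x*x))+2)
Step 2: at LL: (3*4) -> 12; overall: (((3*4)+(x*x))+2) -> ((12+(x*x))+2)
Fixed point: ((12+(x*x))+2)

Answer: ((12+(x*x))+2)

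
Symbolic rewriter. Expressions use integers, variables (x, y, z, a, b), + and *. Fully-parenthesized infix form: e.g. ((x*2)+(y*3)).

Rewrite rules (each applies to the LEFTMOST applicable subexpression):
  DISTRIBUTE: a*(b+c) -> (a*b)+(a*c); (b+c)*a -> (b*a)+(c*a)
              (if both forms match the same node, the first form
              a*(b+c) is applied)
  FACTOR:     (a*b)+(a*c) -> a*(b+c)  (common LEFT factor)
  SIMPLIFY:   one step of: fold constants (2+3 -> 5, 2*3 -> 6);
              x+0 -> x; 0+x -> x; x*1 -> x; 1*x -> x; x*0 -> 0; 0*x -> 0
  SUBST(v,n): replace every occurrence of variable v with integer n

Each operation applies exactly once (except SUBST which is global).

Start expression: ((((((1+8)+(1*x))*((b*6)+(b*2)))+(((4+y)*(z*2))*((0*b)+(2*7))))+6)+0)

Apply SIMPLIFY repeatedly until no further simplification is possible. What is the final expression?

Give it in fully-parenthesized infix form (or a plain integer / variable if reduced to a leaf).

Answer: ((((9+x)*((b*6)+(b*2)))+(((4+y)*(z*2))*14))+6)

Derivation:
Start: ((((((1+8)+(1*x))*((b*6)+(b*2)))+(((4+y)*(z*2))*((0*b)+(2*7))))+6)+0)
Step 1: at root: ((((((1+8)+(1*x))*((b*6)+(b*2)))+(((4+y)*(z*2))*((0*b)+(2*7))))+6)+0) -> (((((1+8)+(1*x))*((b*6)+(b*2)))+(((4+y)*(z*2))*((0*b)+(2*7))))+6); overall: ((((((1+8)+(1*x))*((b*6)+(b*2)))+(((4+y)*(z*2))*((0*b)+(2*7))))+6)+0) -> (((((1+8)+(1*x))*((b*6)+(b*2)))+(((4+y)*(z*2))*((0*b)+(2*7))))+6)
Step 2: at LLLL: (1+8) -> 9; overall: (((((1+8)+(1*x))*((b*6)+(b*2)))+(((4+y)*(z*2))*((0*b)+(2*7))))+6) -> ((((9+(1*x))*((b*6)+(b*2)))+(((4+y)*(z*2))*((0*b)+(2*7))))+6)
Step 3: at LLLR: (1*x) -> x; overall: ((((9+(1*x))*((b*6)+(b*2)))+(((4+y)*(z*2))*((0*b)+(2*7))))+6) -> ((((9+x)*((b*6)+(b*2)))+(((4+y)*(z*2))*((0*b)+(2*7))))+6)
Step 4: at LRRL: (0*b) -> 0; overall: ((((9+x)*((b*6)+(b*2)))+(((4+y)*(z*2))*((0*b)+(2*7))))+6) -> ((((9+x)*((b*6)+(b*2)))+(((4+y)*(z*2))*(0+(2*7))))+6)
Step 5: at LRR: (0+(2*7)) -> (2*7); overall: ((((9+x)*((b*6)+(b*2)))+(((4+y)*(z*2))*(0+(2*7))))+6) -> ((((9+x)*((b*6)+(b*2)))+(((4+y)*(z*2))*(2*7)))+6)
Step 6: at LRR: (2*7) -> 14; overall: ((((9+x)*((b*6)+(b*2)))+(((4+y)*(z*2))*(2*7)))+6) -> ((((9+x)*((b*6)+(b*2)))+(((4+y)*(z*2))*14))+6)
Fixed point: ((((9+x)*((b*6)+(b*2)))+(((4+y)*(z*2))*14))+6)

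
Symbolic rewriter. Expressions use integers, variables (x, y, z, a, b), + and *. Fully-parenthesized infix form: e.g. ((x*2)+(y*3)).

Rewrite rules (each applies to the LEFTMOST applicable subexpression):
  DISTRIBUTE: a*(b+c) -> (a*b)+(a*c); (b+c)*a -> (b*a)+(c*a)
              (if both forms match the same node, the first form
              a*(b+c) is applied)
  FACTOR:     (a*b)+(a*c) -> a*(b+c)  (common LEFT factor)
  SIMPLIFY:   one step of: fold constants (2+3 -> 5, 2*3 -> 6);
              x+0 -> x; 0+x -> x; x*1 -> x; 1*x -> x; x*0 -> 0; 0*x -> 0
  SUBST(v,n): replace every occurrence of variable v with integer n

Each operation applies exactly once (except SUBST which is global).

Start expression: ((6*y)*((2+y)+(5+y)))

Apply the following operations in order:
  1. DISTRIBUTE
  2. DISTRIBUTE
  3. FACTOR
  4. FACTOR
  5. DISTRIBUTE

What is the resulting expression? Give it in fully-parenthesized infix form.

Start: ((6*y)*((2+y)+(5+y)))
Apply DISTRIBUTE at root (target: ((6*y)*((2+y)+(5+y)))): ((6*y)*((2+y)+(5+y))) -> (((6*y)*(2+y))+((6*y)*(5+y)))
Apply DISTRIBUTE at L (target: ((6*y)*(2+y))): (((6*y)*(2+y))+((6*y)*(5+y))) -> ((((6*y)*2)+((6*y)*y))+((6*y)*(5+y)))
Apply FACTOR at L (target: (((6*y)*2)+((6*y)*y))): ((((6*y)*2)+((6*y)*y))+((6*y)*(5+y))) -> (((6*y)*(2+y))+((6*y)*(5+y)))
Apply FACTOR at root (target: (((6*y)*(2+y))+((6*y)*(5+y)))): (((6*y)*(2+y))+((6*y)*(5+y))) -> ((6*y)*((2+y)+(5+y)))
Apply DISTRIBUTE at root (target: ((6*y)*((2+y)+(5+y)))): ((6*y)*((2+y)+(5+y))) -> (((6*y)*(2+y))+((6*y)*(5+y)))

Answer: (((6*y)*(2+y))+((6*y)*(5+y)))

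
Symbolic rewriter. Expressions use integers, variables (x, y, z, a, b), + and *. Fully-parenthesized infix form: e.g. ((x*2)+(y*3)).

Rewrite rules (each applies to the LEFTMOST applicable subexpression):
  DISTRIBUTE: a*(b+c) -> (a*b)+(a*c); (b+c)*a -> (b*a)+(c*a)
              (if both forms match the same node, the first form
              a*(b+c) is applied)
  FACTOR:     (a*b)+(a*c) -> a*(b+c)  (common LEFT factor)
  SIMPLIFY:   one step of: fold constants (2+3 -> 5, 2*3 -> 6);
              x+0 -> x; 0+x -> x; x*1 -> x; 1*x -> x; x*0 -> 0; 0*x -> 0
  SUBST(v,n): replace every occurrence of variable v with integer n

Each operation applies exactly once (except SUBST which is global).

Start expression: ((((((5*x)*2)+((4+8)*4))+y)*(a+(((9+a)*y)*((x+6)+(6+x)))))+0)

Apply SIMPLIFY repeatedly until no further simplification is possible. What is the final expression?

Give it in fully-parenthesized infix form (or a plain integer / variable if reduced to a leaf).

Answer: (((((5*x)*2)+48)+y)*(a+(((9+a)*y)*((x+6)+(6+x)))))

Derivation:
Start: ((((((5*x)*2)+((4+8)*4))+y)*(a+(((9+a)*y)*((x+6)+(6+x)))))+0)
Step 1: at root: ((((((5*x)*2)+((4+8)*4))+y)*(a+(((9+a)*y)*((x+6)+(6+x)))))+0) -> (((((5*x)*2)+((4+8)*4))+y)*(a+(((9+a)*y)*((x+6)+(6+x))))); overall: ((((((5*x)*2)+((4+8)*4))+y)*(a+(((9+a)*y)*((x+6)+(6+x)))))+0) -> (((((5*x)*2)+((4+8)*4))+y)*(a+(((9+a)*y)*((x+6)+(6+x)))))
Step 2: at LLRL: (4+8) -> 12; overall: (((((5*x)*2)+((4+8)*4))+y)*(a+(((9+a)*y)*((x+6)+(6+x))))) -> (((((5*x)*2)+(12*4))+y)*(a+(((9+a)*y)*((x+6)+(6+x)))))
Step 3: at LLR: (12*4) -> 48; overall: (((((5*x)*2)+(12*4))+y)*(a+(((9+a)*y)*((x+6)+(6+x))))) -> (((((5*x)*2)+48)+y)*(a+(((9+a)*y)*((x+6)+(6+x)))))
Fixed point: (((((5*x)*2)+48)+y)*(a+(((9+a)*y)*((x+6)+(6+x)))))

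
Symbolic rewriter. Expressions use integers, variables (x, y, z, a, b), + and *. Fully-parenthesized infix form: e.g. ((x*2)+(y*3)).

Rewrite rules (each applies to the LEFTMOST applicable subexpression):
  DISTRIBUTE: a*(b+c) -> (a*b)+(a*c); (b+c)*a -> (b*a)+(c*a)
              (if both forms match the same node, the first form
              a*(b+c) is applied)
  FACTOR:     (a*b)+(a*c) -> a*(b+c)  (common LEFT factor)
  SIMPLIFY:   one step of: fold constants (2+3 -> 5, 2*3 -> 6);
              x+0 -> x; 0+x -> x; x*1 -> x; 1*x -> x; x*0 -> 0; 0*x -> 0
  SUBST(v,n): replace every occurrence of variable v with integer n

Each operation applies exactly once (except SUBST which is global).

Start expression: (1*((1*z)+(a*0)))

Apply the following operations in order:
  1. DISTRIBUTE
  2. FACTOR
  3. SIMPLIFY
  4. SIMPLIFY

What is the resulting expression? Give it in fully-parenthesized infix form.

Start: (1*((1*z)+(a*0)))
Apply DISTRIBUTE at root (target: (1*((1*z)+(a*0)))): (1*((1*z)+(a*0))) -> ((1*(1*z))+(1*(a*0)))
Apply FACTOR at root (target: ((1*(1*z))+(1*(a*0)))): ((1*(1*z))+(1*(a*0))) -> (1*((1*z)+(a*0)))
Apply SIMPLIFY at root (target: (1*((1*z)+(a*0)))): (1*((1*z)+(a*0))) -> ((1*z)+(a*0))
Apply SIMPLIFY at L (target: (1*z)): ((1*z)+(a*0)) -> (z+(a*0))

Answer: (z+(a*0))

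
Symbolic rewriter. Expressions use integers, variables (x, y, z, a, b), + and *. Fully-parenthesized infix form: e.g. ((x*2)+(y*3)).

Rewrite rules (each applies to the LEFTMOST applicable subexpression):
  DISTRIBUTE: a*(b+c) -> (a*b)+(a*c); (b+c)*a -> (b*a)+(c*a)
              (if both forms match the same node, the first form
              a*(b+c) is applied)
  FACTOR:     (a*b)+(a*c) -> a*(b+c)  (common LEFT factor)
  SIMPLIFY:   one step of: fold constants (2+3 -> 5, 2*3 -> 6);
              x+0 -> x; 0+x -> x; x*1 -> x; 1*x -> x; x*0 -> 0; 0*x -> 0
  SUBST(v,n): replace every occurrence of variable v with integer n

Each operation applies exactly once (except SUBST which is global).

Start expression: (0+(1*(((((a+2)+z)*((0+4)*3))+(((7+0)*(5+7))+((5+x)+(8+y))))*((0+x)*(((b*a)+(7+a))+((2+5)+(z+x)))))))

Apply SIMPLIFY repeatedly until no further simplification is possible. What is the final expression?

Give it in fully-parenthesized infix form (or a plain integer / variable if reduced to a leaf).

Start: (0+(1*(((((a+2)+z)*((0+4)*3))+(((7+0)*(5+7))+((5+x)+(8+y))))*((0+x)*(((b*a)+(7+a))+((2+5)+(z+x)))))))
Step 1: at root: (0+(1*(((((a+2)+z)*((0+4)*3))+(((7+0)*(5+7))+((5+x)+(8+y))))*((0+x)*(((b*a)+(7+a))+((2+5)+(z+x))))))) -> (1*(((((a+2)+z)*((0+4)*3))+(((7+0)*(5+7))+((5+x)+(8+y))))*((0+x)*(((b*a)+(7+a))+((2+5)+(z+x)))))); overall: (0+(1*(((((a+2)+z)*((0+4)*3))+(((7+0)*(5+7))+((5+x)+(8+y))))*((0+x)*(((b*a)+(7+a))+((2+5)+(z+x))))))) -> (1*(((((a+2)+z)*((0+4)*3))+(((7+0)*(5+7))+((5+x)+(8+y))))*((0+x)*(((b*a)+(7+a))+((2+5)+(z+x))))))
Step 2: at root: (1*(((((a+2)+z)*((0+4)*3))+(((7+0)*(5+7))+((5+x)+(8+y))))*((0+x)*(((b*a)+(7+a))+((2+5)+(z+x)))))) -> (((((a+2)+z)*((0+4)*3))+(((7+0)*(5+7))+((5+x)+(8+y))))*((0+x)*(((b*a)+(7+a))+((2+5)+(z+x))))); overall: (1*(((((a+2)+z)*((0+4)*3))+(((7+0)*(5+7))+((5+x)+(8+y))))*((0+x)*(((b*a)+(7+a))+((2+5)+(z+x)))))) -> (((((a+2)+z)*((0+4)*3))+(((7+0)*(5+7))+((5+x)+(8+y))))*((0+x)*(((b*a)+(7+a))+((2+5)+(z+x)))))
Step 3: at LLRL: (0+4) -> 4; overall: (((((a+2)+z)*((0+4)*3))+(((7+0)*(5+7))+((5+x)+(8+y))))*((0+x)*(((b*a)+(7+a))+((2+5)+(z+x))))) -> (((((a+2)+z)*(4*3))+(((7+0)*(5+7))+((5+x)+(8+y))))*((0+x)*(((b*a)+(7+a))+((2+5)+(z+x)))))
Step 4: at LLR: (4*3) -> 12; overall: (((((a+2)+z)*(4*3))+(((7+0)*(5+7))+((5+x)+(8+y))))*((0+x)*(((b*a)+(7+a))+((2+5)+(z+x))))) -> (((((a+2)+z)*12)+(((7+0)*(5+7))+((5+x)+(8+y))))*((0+x)*(((b*a)+(7+a))+((2+5)+(z+x)))))
Step 5: at LRLL: (7+0) -> 7; overall: (((((a+2)+z)*12)+(((7+0)*(5+7))+((5+x)+(8+y))))*((0+x)*(((b*a)+(7+a))+((2+5)+(z+x))))) -> (((((a+2)+z)*12)+((7*(5+7))+((5+x)+(8+y))))*((0+x)*(((b*a)+(7+a))+((2+5)+(z+x)))))
Step 6: at LRLR: (5+7) -> 12; overall: (((((a+2)+z)*12)+((7*(5+7))+((5+x)+(8+y))))*((0+x)*(((b*a)+(7+a))+((2+5)+(z+x))))) -> (((((a+2)+z)*12)+((7*12)+((5+x)+(8+y))))*((0+x)*(((b*a)+(7+a))+((2+5)+(z+x)))))
Step 7: at LRL: (7*12) -> 84; overall: (((((a+2)+z)*12)+((7*12)+((5+x)+(8+y))))*((0+x)*(((b*a)+(7+a))+((2+5)+(z+x))))) -> (((((a+2)+z)*12)+(84+((5+x)+(8+y))))*((0+x)*(((b*a)+(7+a))+((2+5)+(z+x)))))
Step 8: at RL: (0+x) -> x; overall: (((((a+2)+z)*12)+(84+((5+x)+(8+y))))*((0+x)*(((b*a)+(7+a))+((2+5)+(z+x))))) -> (((((a+2)+z)*12)+(84+((5+x)+(8+y))))*(x*(((b*a)+(7+a))+((2+5)+(z+x)))))
Step 9: at RRRL: (2+5) -> 7; overall: (((((a+2)+z)*12)+(84+((5+x)+(8+y))))*(x*(((b*a)+(7+a))+((2+5)+(z+x))))) -> (((((a+2)+z)*12)+(84+((5+x)+(8+y))))*(x*(((b*a)+(7+a))+(7+(z+x)))))
Fixed point: (((((a+2)+z)*12)+(84+((5+x)+(8+y))))*(x*(((b*a)+(7+a))+(7+(z+x)))))

Answer: (((((a+2)+z)*12)+(84+((5+x)+(8+y))))*(x*(((b*a)+(7+a))+(7+(z+x)))))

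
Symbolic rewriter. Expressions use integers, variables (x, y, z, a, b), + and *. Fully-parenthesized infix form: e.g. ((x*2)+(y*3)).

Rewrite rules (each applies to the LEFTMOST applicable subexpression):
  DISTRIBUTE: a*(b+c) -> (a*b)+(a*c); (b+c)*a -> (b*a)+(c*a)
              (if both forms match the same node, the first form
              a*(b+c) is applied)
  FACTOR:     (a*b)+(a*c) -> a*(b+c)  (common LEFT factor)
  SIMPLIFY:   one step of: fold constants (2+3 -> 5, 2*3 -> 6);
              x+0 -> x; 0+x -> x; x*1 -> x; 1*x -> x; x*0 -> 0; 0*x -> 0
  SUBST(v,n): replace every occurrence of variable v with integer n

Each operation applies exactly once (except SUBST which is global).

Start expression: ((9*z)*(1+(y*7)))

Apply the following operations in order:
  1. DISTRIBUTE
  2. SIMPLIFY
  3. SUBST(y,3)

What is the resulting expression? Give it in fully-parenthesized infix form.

Answer: ((9*z)+((9*z)*(3*7)))

Derivation:
Start: ((9*z)*(1+(y*7)))
Apply DISTRIBUTE at root (target: ((9*z)*(1+(y*7)))): ((9*z)*(1+(y*7))) -> (((9*z)*1)+((9*z)*(y*7)))
Apply SIMPLIFY at L (target: ((9*z)*1)): (((9*z)*1)+((9*z)*(y*7))) -> ((9*z)+((9*z)*(y*7)))
Apply SUBST(y,3): ((9*z)+((9*z)*(y*7))) -> ((9*z)+((9*z)*(3*7)))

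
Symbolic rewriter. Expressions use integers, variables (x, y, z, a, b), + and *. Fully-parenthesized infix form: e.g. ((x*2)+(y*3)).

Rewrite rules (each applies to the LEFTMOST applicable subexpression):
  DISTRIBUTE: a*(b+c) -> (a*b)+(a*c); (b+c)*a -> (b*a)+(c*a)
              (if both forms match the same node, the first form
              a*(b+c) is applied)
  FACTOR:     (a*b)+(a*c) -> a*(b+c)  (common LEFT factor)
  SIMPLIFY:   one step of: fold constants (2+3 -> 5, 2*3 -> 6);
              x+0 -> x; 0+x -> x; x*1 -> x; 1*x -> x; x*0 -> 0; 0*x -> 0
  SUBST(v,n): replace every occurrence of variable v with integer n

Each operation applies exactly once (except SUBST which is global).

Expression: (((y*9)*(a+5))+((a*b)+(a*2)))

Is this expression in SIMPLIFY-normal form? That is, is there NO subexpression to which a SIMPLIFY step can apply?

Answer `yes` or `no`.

Answer: yes

Derivation:
Expression: (((y*9)*(a+5))+((a*b)+(a*2)))
Scanning for simplifiable subexpressions (pre-order)...
  at root: (((y*9)*(a+5))+((a*b)+(a*2))) (not simplifiable)
  at L: ((y*9)*(a+5)) (not simplifiable)
  at LL: (y*9) (not simplifiable)
  at LR: (a+5) (not simplifiable)
  at R: ((a*b)+(a*2)) (not simplifiable)
  at RL: (a*b) (not simplifiable)
  at RR: (a*2) (not simplifiable)
Result: no simplifiable subexpression found -> normal form.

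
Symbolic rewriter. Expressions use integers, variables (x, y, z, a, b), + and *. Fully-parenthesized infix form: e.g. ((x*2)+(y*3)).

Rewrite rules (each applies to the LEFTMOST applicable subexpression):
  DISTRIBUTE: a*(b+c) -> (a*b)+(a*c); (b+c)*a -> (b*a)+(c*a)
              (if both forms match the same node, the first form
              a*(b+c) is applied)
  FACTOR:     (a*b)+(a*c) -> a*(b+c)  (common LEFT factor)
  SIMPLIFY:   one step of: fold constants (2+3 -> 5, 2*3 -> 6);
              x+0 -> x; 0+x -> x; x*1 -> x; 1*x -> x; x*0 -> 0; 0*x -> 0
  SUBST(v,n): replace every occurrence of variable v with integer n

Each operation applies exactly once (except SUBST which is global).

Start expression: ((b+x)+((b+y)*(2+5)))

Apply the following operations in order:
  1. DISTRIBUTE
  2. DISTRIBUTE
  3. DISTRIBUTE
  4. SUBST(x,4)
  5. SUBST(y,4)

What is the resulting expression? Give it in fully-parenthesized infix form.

Start: ((b+x)+((b+y)*(2+5)))
Apply DISTRIBUTE at R (target: ((b+y)*(2+5))): ((b+x)+((b+y)*(2+5))) -> ((b+x)+(((b+y)*2)+((b+y)*5)))
Apply DISTRIBUTE at RL (target: ((b+y)*2)): ((b+x)+(((b+y)*2)+((b+y)*5))) -> ((b+x)+(((b*2)+(y*2))+((b+y)*5)))
Apply DISTRIBUTE at RR (target: ((b+y)*5)): ((b+x)+(((b*2)+(y*2))+((b+y)*5))) -> ((b+x)+(((b*2)+(y*2))+((b*5)+(y*5))))
Apply SUBST(x,4): ((b+x)+(((b*2)+(y*2))+((b*5)+(y*5)))) -> ((b+4)+(((b*2)+(y*2))+((b*5)+(y*5))))
Apply SUBST(y,4): ((b+4)+(((b*2)+(y*2))+((b*5)+(y*5)))) -> ((b+4)+(((b*2)+(4*2))+((b*5)+(4*5))))

Answer: ((b+4)+(((b*2)+(4*2))+((b*5)+(4*5))))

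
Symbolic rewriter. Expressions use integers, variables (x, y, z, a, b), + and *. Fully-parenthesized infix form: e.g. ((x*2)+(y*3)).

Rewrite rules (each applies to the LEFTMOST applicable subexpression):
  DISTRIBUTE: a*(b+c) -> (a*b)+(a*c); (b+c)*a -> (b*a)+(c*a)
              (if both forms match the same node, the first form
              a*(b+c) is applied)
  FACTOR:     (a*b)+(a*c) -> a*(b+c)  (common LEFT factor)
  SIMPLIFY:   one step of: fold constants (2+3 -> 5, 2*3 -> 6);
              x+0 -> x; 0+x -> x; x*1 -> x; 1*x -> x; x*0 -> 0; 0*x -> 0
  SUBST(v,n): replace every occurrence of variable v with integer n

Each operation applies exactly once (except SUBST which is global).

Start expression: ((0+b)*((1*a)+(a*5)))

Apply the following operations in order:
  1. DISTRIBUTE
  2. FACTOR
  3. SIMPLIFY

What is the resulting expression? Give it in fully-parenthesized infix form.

Answer: (b*((1*a)+(a*5)))

Derivation:
Start: ((0+b)*((1*a)+(a*5)))
Apply DISTRIBUTE at root (target: ((0+b)*((1*a)+(a*5)))): ((0+b)*((1*a)+(a*5))) -> (((0+b)*(1*a))+((0+b)*(a*5)))
Apply FACTOR at root (target: (((0+b)*(1*a))+((0+b)*(a*5)))): (((0+b)*(1*a))+((0+b)*(a*5))) -> ((0+b)*((1*a)+(a*5)))
Apply SIMPLIFY at L (target: (0+b)): ((0+b)*((1*a)+(a*5))) -> (b*((1*a)+(a*5)))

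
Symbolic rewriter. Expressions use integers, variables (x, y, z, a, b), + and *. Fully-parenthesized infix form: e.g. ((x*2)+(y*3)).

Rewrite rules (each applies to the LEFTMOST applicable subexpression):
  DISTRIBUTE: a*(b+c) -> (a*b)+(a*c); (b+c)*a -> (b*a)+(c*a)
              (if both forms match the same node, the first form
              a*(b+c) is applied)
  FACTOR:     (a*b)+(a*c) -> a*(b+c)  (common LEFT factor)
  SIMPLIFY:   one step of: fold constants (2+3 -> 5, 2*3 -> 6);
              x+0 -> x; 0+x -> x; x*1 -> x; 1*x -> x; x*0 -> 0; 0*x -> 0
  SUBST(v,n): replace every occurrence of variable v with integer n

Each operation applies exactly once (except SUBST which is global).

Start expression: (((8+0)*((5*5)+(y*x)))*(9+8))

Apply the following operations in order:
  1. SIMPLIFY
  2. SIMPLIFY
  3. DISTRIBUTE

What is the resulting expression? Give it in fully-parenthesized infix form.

Answer: (((8*(25+(y*x)))*9)+((8*(25+(y*x)))*8))

Derivation:
Start: (((8+0)*((5*5)+(y*x)))*(9+8))
Apply SIMPLIFY at LL (target: (8+0)): (((8+0)*((5*5)+(y*x)))*(9+8)) -> ((8*((5*5)+(y*x)))*(9+8))
Apply SIMPLIFY at LRL (target: (5*5)): ((8*((5*5)+(y*x)))*(9+8)) -> ((8*(25+(y*x)))*(9+8))
Apply DISTRIBUTE at root (target: ((8*(25+(y*x)))*(9+8))): ((8*(25+(y*x)))*(9+8)) -> (((8*(25+(y*x)))*9)+((8*(25+(y*x)))*8))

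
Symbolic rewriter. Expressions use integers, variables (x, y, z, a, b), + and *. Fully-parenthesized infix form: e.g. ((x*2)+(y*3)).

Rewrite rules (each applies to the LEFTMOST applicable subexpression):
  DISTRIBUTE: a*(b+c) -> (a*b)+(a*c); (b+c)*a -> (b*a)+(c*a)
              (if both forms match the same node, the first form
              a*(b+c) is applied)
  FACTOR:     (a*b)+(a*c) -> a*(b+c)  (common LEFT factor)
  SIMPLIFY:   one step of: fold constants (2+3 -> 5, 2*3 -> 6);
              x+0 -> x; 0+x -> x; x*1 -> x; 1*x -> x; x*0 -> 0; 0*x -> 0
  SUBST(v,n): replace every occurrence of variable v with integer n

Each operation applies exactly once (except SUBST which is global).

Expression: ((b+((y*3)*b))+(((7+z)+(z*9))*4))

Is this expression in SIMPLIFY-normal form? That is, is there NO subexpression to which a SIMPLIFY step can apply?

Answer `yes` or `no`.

Expression: ((b+((y*3)*b))+(((7+z)+(z*9))*4))
Scanning for simplifiable subexpressions (pre-order)...
  at root: ((b+((y*3)*b))+(((7+z)+(z*9))*4)) (not simplifiable)
  at L: (b+((y*3)*b)) (not simplifiable)
  at LR: ((y*3)*b) (not simplifiable)
  at LRL: (y*3) (not simplifiable)
  at R: (((7+z)+(z*9))*4) (not simplifiable)
  at RL: ((7+z)+(z*9)) (not simplifiable)
  at RLL: (7+z) (not simplifiable)
  at RLR: (z*9) (not simplifiable)
Result: no simplifiable subexpression found -> normal form.

Answer: yes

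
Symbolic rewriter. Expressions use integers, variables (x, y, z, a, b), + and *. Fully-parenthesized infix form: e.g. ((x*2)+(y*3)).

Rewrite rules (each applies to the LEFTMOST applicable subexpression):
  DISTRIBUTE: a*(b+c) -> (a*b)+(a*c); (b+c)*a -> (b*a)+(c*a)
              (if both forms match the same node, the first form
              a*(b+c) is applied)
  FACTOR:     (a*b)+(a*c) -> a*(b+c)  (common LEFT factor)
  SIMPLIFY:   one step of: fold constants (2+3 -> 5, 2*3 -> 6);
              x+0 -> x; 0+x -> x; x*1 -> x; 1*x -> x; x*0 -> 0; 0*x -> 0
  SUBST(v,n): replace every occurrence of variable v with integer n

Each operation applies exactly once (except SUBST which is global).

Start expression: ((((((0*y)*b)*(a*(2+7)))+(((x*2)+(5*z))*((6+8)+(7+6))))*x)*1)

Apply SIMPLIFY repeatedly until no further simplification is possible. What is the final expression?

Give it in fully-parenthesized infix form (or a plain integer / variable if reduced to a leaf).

Start: ((((((0*y)*b)*(a*(2+7)))+(((x*2)+(5*z))*((6+8)+(7+6))))*x)*1)
Step 1: at root: ((((((0*y)*b)*(a*(2+7)))+(((x*2)+(5*z))*((6+8)+(7+6))))*x)*1) -> (((((0*y)*b)*(a*(2+7)))+(((x*2)+(5*z))*((6+8)+(7+6))))*x); overall: ((((((0*y)*b)*(a*(2+7)))+(((x*2)+(5*z))*((6+8)+(7+6))))*x)*1) -> (((((0*y)*b)*(a*(2+7)))+(((x*2)+(5*z))*((6+8)+(7+6))))*x)
Step 2: at LLLL: (0*y) -> 0; overall: (((((0*y)*b)*(a*(2+7)))+(((x*2)+(5*z))*((6+8)+(7+6))))*x) -> ((((0*b)*(a*(2+7)))+(((x*2)+(5*z))*((6+8)+(7+6))))*x)
Step 3: at LLL: (0*b) -> 0; overall: ((((0*b)*(a*(2+7)))+(((x*2)+(5*z))*((6+8)+(7+6))))*x) -> (((0*(a*(2+7)))+(((x*2)+(5*z))*((6+8)+(7+6))))*x)
Step 4: at LL: (0*(a*(2+7))) -> 0; overall: (((0*(a*(2+7)))+(((x*2)+(5*z))*((6+8)+(7+6))))*x) -> ((0+(((x*2)+(5*z))*((6+8)+(7+6))))*x)
Step 5: at L: (0+(((x*2)+(5*z))*((6+8)+(7+6)))) -> (((x*2)+(5*z))*((6+8)+(7+6))); overall: ((0+(((x*2)+(5*z))*((6+8)+(7+6))))*x) -> ((((x*2)+(5*z))*((6+8)+(7+6)))*x)
Step 6: at LRL: (6+8) -> 14; overall: ((((x*2)+(5*z))*((6+8)+(7+6)))*x) -> ((((x*2)+(5*z))*(14+(7+6)))*x)
Step 7: at LRR: (7+6) -> 13; overall: ((((x*2)+(5*z))*(14+(7+6)))*x) -> ((((x*2)+(5*z))*(14+13))*x)
Step 8: at LR: (14+13) -> 27; overall: ((((x*2)+(5*z))*(14+13))*x) -> ((((x*2)+(5*z))*27)*x)
Fixed point: ((((x*2)+(5*z))*27)*x)

Answer: ((((x*2)+(5*z))*27)*x)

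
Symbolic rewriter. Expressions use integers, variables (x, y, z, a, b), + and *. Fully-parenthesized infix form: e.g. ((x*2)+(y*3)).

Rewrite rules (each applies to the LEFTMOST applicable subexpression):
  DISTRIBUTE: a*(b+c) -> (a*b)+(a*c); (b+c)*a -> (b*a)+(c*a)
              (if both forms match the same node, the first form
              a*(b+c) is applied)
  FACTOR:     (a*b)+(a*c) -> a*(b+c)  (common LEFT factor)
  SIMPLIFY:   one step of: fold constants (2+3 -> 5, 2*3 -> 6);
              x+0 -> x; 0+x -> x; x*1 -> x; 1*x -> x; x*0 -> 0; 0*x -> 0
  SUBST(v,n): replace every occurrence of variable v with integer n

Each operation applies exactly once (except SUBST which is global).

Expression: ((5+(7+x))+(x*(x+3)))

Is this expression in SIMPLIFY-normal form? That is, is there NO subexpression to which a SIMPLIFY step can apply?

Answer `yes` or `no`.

Expression: ((5+(7+x))+(x*(x+3)))
Scanning for simplifiable subexpressions (pre-order)...
  at root: ((5+(7+x))+(x*(x+3))) (not simplifiable)
  at L: (5+(7+x)) (not simplifiable)
  at LR: (7+x) (not simplifiable)
  at R: (x*(x+3)) (not simplifiable)
  at RR: (x+3) (not simplifiable)
Result: no simplifiable subexpression found -> normal form.

Answer: yes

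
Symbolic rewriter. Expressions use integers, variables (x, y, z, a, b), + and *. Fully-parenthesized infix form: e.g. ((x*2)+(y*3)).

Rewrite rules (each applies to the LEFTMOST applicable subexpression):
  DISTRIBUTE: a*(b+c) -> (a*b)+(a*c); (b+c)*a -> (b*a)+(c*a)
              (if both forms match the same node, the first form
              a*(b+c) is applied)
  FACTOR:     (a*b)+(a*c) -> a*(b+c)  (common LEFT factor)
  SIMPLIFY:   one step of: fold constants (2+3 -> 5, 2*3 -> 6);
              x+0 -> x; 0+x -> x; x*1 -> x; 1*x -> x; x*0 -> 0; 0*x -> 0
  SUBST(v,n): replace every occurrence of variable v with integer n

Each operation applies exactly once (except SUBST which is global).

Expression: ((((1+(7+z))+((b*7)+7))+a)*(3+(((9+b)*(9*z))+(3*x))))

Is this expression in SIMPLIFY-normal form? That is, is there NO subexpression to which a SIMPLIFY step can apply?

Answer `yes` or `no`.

Expression: ((((1+(7+z))+((b*7)+7))+a)*(3+(((9+b)*(9*z))+(3*x))))
Scanning for simplifiable subexpressions (pre-order)...
  at root: ((((1+(7+z))+((b*7)+7))+a)*(3+(((9+b)*(9*z))+(3*x)))) (not simplifiable)
  at L: (((1+(7+z))+((b*7)+7))+a) (not simplifiable)
  at LL: ((1+(7+z))+((b*7)+7)) (not simplifiable)
  at LLL: (1+(7+z)) (not simplifiable)
  at LLLR: (7+z) (not simplifiable)
  at LLR: ((b*7)+7) (not simplifiable)
  at LLRL: (b*7) (not simplifiable)
  at R: (3+(((9+b)*(9*z))+(3*x))) (not simplifiable)
  at RR: (((9+b)*(9*z))+(3*x)) (not simplifiable)
  at RRL: ((9+b)*(9*z)) (not simplifiable)
  at RRLL: (9+b) (not simplifiable)
  at RRLR: (9*z) (not simplifiable)
  at RRR: (3*x) (not simplifiable)
Result: no simplifiable subexpression found -> normal form.

Answer: yes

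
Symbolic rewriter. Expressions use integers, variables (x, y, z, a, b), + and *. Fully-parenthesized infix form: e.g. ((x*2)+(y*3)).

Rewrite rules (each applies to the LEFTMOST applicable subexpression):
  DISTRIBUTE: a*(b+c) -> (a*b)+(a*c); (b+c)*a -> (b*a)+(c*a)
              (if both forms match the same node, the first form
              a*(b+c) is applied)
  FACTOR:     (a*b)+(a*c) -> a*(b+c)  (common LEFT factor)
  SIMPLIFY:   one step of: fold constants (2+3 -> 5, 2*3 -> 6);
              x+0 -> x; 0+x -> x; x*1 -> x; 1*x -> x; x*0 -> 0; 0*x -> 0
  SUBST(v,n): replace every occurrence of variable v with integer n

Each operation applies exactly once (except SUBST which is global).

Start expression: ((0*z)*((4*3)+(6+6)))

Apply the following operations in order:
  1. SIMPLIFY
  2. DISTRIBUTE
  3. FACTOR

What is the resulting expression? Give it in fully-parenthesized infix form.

Start: ((0*z)*((4*3)+(6+6)))
Apply SIMPLIFY at L (target: (0*z)): ((0*z)*((4*3)+(6+6))) -> (0*((4*3)+(6+6)))
Apply DISTRIBUTE at root (target: (0*((4*3)+(6+6)))): (0*((4*3)+(6+6))) -> ((0*(4*3))+(0*(6+6)))
Apply FACTOR at root (target: ((0*(4*3))+(0*(6+6)))): ((0*(4*3))+(0*(6+6))) -> (0*((4*3)+(6+6)))

Answer: (0*((4*3)+(6+6)))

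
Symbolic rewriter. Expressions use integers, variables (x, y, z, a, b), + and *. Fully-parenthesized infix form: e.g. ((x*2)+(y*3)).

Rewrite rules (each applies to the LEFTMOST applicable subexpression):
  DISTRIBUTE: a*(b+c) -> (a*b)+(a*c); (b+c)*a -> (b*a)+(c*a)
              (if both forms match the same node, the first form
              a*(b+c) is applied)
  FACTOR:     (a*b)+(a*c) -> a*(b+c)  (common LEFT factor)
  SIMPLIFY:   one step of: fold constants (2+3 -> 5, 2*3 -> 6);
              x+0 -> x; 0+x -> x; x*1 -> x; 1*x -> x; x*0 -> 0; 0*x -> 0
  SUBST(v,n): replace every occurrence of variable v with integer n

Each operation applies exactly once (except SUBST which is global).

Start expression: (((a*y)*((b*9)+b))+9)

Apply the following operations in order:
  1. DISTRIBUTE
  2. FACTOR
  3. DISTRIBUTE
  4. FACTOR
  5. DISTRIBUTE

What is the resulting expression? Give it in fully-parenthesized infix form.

Answer: ((((a*y)*(b*9))+((a*y)*b))+9)

Derivation:
Start: (((a*y)*((b*9)+b))+9)
Apply DISTRIBUTE at L (target: ((a*y)*((b*9)+b))): (((a*y)*((b*9)+b))+9) -> ((((a*y)*(b*9))+((a*y)*b))+9)
Apply FACTOR at L (target: (((a*y)*(b*9))+((a*y)*b))): ((((a*y)*(b*9))+((a*y)*b))+9) -> (((a*y)*((b*9)+b))+9)
Apply DISTRIBUTE at L (target: ((a*y)*((b*9)+b))): (((a*y)*((b*9)+b))+9) -> ((((a*y)*(b*9))+((a*y)*b))+9)
Apply FACTOR at L (target: (((a*y)*(b*9))+((a*y)*b))): ((((a*y)*(b*9))+((a*y)*b))+9) -> (((a*y)*((b*9)+b))+9)
Apply DISTRIBUTE at L (target: ((a*y)*((b*9)+b))): (((a*y)*((b*9)+b))+9) -> ((((a*y)*(b*9))+((a*y)*b))+9)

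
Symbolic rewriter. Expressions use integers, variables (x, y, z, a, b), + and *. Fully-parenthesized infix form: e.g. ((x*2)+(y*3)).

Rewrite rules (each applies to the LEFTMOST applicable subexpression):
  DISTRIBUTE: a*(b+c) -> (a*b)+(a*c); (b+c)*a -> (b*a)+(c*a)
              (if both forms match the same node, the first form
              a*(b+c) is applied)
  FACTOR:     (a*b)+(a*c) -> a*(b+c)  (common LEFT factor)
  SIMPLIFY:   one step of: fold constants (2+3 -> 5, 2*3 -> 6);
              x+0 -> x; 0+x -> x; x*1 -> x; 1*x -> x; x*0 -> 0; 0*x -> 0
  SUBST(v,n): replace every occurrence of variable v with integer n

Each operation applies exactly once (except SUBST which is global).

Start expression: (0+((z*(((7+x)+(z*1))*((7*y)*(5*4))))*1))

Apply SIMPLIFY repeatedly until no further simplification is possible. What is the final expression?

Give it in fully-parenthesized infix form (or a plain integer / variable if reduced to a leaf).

Answer: (z*(((7+x)+z)*((7*y)*20)))

Derivation:
Start: (0+((z*(((7+x)+(z*1))*((7*y)*(5*4))))*1))
Step 1: at root: (0+((z*(((7+x)+(z*1))*((7*y)*(5*4))))*1)) -> ((z*(((7+x)+(z*1))*((7*y)*(5*4))))*1); overall: (0+((z*(((7+x)+(z*1))*((7*y)*(5*4))))*1)) -> ((z*(((7+x)+(z*1))*((7*y)*(5*4))))*1)
Step 2: at root: ((z*(((7+x)+(z*1))*((7*y)*(5*4))))*1) -> (z*(((7+x)+(z*1))*((7*y)*(5*4)))); overall: ((z*(((7+x)+(z*1))*((7*y)*(5*4))))*1) -> (z*(((7+x)+(z*1))*((7*y)*(5*4))))
Step 3: at RLR: (z*1) -> z; overall: (z*(((7+x)+(z*1))*((7*y)*(5*4)))) -> (z*(((7+x)+z)*((7*y)*(5*4))))
Step 4: at RRR: (5*4) -> 20; overall: (z*(((7+x)+z)*((7*y)*(5*4)))) -> (z*(((7+x)+z)*((7*y)*20)))
Fixed point: (z*(((7+x)+z)*((7*y)*20)))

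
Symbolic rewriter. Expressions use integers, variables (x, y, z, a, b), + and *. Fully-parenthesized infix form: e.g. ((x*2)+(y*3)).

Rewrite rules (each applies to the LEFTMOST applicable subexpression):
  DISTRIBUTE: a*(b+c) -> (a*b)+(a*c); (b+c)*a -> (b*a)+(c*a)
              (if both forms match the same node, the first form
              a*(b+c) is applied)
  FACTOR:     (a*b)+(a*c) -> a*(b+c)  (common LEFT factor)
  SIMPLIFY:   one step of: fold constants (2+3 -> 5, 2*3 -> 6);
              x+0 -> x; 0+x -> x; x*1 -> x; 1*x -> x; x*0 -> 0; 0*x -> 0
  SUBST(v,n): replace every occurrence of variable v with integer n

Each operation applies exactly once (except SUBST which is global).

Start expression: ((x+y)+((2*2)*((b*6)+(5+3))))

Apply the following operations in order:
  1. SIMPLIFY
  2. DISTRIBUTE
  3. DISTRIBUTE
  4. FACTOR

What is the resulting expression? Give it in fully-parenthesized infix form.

Start: ((x+y)+((2*2)*((b*6)+(5+3))))
Apply SIMPLIFY at RL (target: (2*2)): ((x+y)+((2*2)*((b*6)+(5+3)))) -> ((x+y)+(4*((b*6)+(5+3))))
Apply DISTRIBUTE at R (target: (4*((b*6)+(5+3)))): ((x+y)+(4*((b*6)+(5+3)))) -> ((x+y)+((4*(b*6))+(4*(5+3))))
Apply DISTRIBUTE at RR (target: (4*(5+3))): ((x+y)+((4*(b*6))+(4*(5+3)))) -> ((x+y)+((4*(b*6))+((4*5)+(4*3))))
Apply FACTOR at RR (target: ((4*5)+(4*3))): ((x+y)+((4*(b*6))+((4*5)+(4*3)))) -> ((x+y)+((4*(b*6))+(4*(5+3))))

Answer: ((x+y)+((4*(b*6))+(4*(5+3))))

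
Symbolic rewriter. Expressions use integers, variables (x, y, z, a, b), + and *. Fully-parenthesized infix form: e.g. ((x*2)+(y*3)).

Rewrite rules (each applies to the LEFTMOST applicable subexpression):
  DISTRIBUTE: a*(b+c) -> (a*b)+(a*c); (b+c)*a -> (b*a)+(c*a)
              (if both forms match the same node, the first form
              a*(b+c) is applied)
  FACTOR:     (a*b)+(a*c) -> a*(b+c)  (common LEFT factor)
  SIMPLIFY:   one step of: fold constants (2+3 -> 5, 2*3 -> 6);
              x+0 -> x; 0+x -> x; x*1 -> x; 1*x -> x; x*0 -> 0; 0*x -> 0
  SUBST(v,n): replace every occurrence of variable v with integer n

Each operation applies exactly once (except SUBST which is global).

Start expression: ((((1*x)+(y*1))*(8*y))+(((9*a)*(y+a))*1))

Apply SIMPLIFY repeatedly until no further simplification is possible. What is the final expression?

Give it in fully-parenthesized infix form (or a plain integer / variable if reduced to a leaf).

Start: ((((1*x)+(y*1))*(8*y))+(((9*a)*(y+a))*1))
Step 1: at LLL: (1*x) -> x; overall: ((((1*x)+(y*1))*(8*y))+(((9*a)*(y+a))*1)) -> (((x+(y*1))*(8*y))+(((9*a)*(y+a))*1))
Step 2: at LLR: (y*1) -> y; overall: (((x+(y*1))*(8*y))+(((9*a)*(y+a))*1)) -> (((x+y)*(8*y))+(((9*a)*(y+a))*1))
Step 3: at R: (((9*a)*(y+a))*1) -> ((9*a)*(y+a)); overall: (((x+y)*(8*y))+(((9*a)*(y+a))*1)) -> (((x+y)*(8*y))+((9*a)*(y+a)))
Fixed point: (((x+y)*(8*y))+((9*a)*(y+a)))

Answer: (((x+y)*(8*y))+((9*a)*(y+a)))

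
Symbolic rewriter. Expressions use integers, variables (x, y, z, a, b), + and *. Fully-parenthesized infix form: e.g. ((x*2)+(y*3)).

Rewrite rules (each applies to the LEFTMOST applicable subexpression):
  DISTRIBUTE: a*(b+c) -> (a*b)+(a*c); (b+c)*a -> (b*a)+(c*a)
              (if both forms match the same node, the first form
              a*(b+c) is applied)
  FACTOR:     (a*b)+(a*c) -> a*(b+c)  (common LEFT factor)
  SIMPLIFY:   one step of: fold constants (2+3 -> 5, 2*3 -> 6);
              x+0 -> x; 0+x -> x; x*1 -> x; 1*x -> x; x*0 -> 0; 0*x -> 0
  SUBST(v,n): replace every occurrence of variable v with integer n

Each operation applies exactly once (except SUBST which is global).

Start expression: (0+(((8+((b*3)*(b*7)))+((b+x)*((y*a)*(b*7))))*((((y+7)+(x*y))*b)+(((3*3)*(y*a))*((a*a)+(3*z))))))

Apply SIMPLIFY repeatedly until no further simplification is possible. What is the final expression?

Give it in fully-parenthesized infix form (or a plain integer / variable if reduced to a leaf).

Answer: (((8+((b*3)*(b*7)))+((b+x)*((y*a)*(b*7))))*((((y+7)+(x*y))*b)+((9*(y*a))*((a*a)+(3*z)))))

Derivation:
Start: (0+(((8+((b*3)*(b*7)))+((b+x)*((y*a)*(b*7))))*((((y+7)+(x*y))*b)+(((3*3)*(y*a))*((a*a)+(3*z))))))
Step 1: at root: (0+(((8+((b*3)*(b*7)))+((b+x)*((y*a)*(b*7))))*((((y+7)+(x*y))*b)+(((3*3)*(y*a))*((a*a)+(3*z)))))) -> (((8+((b*3)*(b*7)))+((b+x)*((y*a)*(b*7))))*((((y+7)+(x*y))*b)+(((3*3)*(y*a))*((a*a)+(3*z))))); overall: (0+(((8+((b*3)*(b*7)))+((b+x)*((y*a)*(b*7))))*((((y+7)+(x*y))*b)+(((3*3)*(y*a))*((a*a)+(3*z)))))) -> (((8+((b*3)*(b*7)))+((b+x)*((y*a)*(b*7))))*((((y+7)+(x*y))*b)+(((3*3)*(y*a))*((a*a)+(3*z)))))
Step 2: at RRLL: (3*3) -> 9; overall: (((8+((b*3)*(b*7)))+((b+x)*((y*a)*(b*7))))*((((y+7)+(x*y))*b)+(((3*3)*(y*a))*((a*a)+(3*z))))) -> (((8+((b*3)*(b*7)))+((b+x)*((y*a)*(b*7))))*((((y+7)+(x*y))*b)+((9*(y*a))*((a*a)+(3*z)))))
Fixed point: (((8+((b*3)*(b*7)))+((b+x)*((y*a)*(b*7))))*((((y+7)+(x*y))*b)+((9*(y*a))*((a*a)+(3*z)))))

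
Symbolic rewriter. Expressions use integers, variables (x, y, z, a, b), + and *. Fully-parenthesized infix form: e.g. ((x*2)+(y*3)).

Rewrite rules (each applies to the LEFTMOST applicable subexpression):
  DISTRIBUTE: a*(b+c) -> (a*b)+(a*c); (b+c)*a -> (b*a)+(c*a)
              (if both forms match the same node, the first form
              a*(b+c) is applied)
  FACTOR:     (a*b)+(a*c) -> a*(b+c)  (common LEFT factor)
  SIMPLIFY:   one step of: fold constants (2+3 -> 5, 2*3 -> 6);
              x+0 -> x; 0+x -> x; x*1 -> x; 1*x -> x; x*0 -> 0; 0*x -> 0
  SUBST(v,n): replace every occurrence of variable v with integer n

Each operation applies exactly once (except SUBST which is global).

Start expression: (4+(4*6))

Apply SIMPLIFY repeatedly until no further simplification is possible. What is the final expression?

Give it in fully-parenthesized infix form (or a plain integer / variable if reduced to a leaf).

Answer: 28

Derivation:
Start: (4+(4*6))
Step 1: at R: (4*6) -> 24; overall: (4+(4*6)) -> (4+24)
Step 2: at root: (4+24) -> 28; overall: (4+24) -> 28
Fixed point: 28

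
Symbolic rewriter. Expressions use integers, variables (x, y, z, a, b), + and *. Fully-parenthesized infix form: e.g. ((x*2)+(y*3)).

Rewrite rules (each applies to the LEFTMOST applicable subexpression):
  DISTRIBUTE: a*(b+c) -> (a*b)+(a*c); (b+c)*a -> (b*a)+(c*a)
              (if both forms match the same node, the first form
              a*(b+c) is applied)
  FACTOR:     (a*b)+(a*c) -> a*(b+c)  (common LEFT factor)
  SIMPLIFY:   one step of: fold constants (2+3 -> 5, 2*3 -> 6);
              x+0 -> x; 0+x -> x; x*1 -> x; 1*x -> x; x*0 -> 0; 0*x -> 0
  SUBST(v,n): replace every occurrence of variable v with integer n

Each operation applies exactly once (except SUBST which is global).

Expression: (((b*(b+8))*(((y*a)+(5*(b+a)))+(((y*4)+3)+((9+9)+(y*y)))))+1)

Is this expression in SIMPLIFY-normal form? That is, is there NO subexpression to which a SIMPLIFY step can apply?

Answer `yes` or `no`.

Answer: no

Derivation:
Expression: (((b*(b+8))*(((y*a)+(5*(b+a)))+(((y*4)+3)+((9+9)+(y*y)))))+1)
Scanning for simplifiable subexpressions (pre-order)...
  at root: (((b*(b+8))*(((y*a)+(5*(b+a)))+(((y*4)+3)+((9+9)+(y*y)))))+1) (not simplifiable)
  at L: ((b*(b+8))*(((y*a)+(5*(b+a)))+(((y*4)+3)+((9+9)+(y*y))))) (not simplifiable)
  at LL: (b*(b+8)) (not simplifiable)
  at LLR: (b+8) (not simplifiable)
  at LR: (((y*a)+(5*(b+a)))+(((y*4)+3)+((9+9)+(y*y)))) (not simplifiable)
  at LRL: ((y*a)+(5*(b+a))) (not simplifiable)
  at LRLL: (y*a) (not simplifiable)
  at LRLR: (5*(b+a)) (not simplifiable)
  at LRLRR: (b+a) (not simplifiable)
  at LRR: (((y*4)+3)+((9+9)+(y*y))) (not simplifiable)
  at LRRL: ((y*4)+3) (not simplifiable)
  at LRRLL: (y*4) (not simplifiable)
  at LRRR: ((9+9)+(y*y)) (not simplifiable)
  at LRRRL: (9+9) (SIMPLIFIABLE)
  at LRRRR: (y*y) (not simplifiable)
Found simplifiable subexpr at path LRRRL: (9+9)
One SIMPLIFY step would give: (((b*(b+8))*(((y*a)+(5*(b+a)))+(((y*4)+3)+(18+(y*y)))))+1)
-> NOT in normal form.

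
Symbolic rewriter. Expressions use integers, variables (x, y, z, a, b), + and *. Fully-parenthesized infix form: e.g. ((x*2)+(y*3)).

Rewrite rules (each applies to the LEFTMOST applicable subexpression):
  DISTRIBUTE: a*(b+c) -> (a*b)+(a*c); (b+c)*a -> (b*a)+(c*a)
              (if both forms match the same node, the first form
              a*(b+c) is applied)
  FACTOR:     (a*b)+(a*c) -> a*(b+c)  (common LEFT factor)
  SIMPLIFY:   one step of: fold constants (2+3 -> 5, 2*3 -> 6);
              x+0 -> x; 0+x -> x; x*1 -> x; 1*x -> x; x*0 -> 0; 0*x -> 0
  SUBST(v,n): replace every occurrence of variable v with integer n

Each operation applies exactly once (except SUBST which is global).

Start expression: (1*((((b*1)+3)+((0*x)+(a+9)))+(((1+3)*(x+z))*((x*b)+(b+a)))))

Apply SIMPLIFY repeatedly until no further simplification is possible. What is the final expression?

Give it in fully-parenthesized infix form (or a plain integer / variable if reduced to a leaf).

Start: (1*((((b*1)+3)+((0*x)+(a+9)))+(((1+3)*(x+z))*((x*b)+(b+a)))))
Step 1: at root: (1*((((b*1)+3)+((0*x)+(a+9)))+(((1+3)*(x+z))*((x*b)+(b+a))))) -> ((((b*1)+3)+((0*x)+(a+9)))+(((1+3)*(x+z))*((x*b)+(b+a)))); overall: (1*((((b*1)+3)+((0*x)+(a+9)))+(((1+3)*(x+z))*((x*b)+(b+a))))) -> ((((b*1)+3)+((0*x)+(a+9)))+(((1+3)*(x+z))*((x*b)+(b+a))))
Step 2: at LLL: (b*1) -> b; overall: ((((b*1)+3)+((0*x)+(a+9)))+(((1+3)*(x+z))*((x*b)+(b+a)))) -> (((b+3)+((0*x)+(a+9)))+(((1+3)*(x+z))*((x*b)+(b+a))))
Step 3: at LRL: (0*x) -> 0; overall: (((b+3)+((0*x)+(a+9)))+(((1+3)*(x+z))*((x*b)+(b+a)))) -> (((b+3)+(0+(a+9)))+(((1+3)*(x+z))*((x*b)+(b+a))))
Step 4: at LR: (0+(a+9)) -> (a+9); overall: (((b+3)+(0+(a+9)))+(((1+3)*(x+z))*((x*b)+(b+a)))) -> (((b+3)+(a+9))+(((1+3)*(x+z))*((x*b)+(b+a))))
Step 5: at RLL: (1+3) -> 4; overall: (((b+3)+(a+9))+(((1+3)*(x+z))*((x*b)+(b+a)))) -> (((b+3)+(a+9))+((4*(x+z))*((x*b)+(b+a))))
Fixed point: (((b+3)+(a+9))+((4*(x+z))*((x*b)+(b+a))))

Answer: (((b+3)+(a+9))+((4*(x+z))*((x*b)+(b+a))))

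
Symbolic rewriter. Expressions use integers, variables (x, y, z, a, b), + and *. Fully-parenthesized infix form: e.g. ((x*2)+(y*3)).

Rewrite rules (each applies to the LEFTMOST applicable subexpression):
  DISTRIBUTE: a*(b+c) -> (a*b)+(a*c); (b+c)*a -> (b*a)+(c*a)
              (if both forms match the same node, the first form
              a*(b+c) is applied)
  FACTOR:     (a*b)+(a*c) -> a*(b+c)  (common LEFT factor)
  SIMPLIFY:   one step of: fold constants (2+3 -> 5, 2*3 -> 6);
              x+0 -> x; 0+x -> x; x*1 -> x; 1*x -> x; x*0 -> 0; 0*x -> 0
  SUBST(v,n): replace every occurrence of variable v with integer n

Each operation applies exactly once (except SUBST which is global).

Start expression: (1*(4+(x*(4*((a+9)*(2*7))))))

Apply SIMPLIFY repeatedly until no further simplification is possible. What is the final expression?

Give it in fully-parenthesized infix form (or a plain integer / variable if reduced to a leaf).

Start: (1*(4+(x*(4*((a+9)*(2*7))))))
Step 1: at root: (1*(4+(x*(4*((a+9)*(2*7)))))) -> (4+(x*(4*((a+9)*(2*7))))); overall: (1*(4+(x*(4*((a+9)*(2*7)))))) -> (4+(x*(4*((a+9)*(2*7)))))
Step 2: at RRRR: (2*7) -> 14; overall: (4+(x*(4*((a+9)*(2*7))))) -> (4+(x*(4*((a+9)*14))))
Fixed point: (4+(x*(4*((a+9)*14))))

Answer: (4+(x*(4*((a+9)*14))))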